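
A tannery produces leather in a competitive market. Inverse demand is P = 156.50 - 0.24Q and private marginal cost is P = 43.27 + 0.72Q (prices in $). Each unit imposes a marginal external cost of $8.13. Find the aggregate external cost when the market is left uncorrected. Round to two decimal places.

Market equilibrium (private): 43.27 + 0.72Q = 156.50 - 0.24Q → Q_m = 117.9479.
Total external cost = MEC × Q_m = 8.13 × 117.9479 = 958.9164.

$958.92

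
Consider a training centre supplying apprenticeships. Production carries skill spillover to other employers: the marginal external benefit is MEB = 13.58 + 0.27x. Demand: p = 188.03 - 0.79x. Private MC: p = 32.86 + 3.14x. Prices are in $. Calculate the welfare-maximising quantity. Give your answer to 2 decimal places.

x* = 46.11

Social marginal cost = private MC − MEB = 19.28 + 2.87x.
Set SMC = demand: 19.28 + 2.87x = 188.03 - 0.79x → x* = 46.1066.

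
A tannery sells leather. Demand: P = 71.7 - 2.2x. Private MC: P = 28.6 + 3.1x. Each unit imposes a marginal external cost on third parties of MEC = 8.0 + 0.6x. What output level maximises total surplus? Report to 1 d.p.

x* = 5.9

Social marginal cost = private MC + MEC = 36.6 + 3.7x.
Set SMC = demand: 36.6 + 3.7x = 71.7 - 2.2x → x* = 5.9492.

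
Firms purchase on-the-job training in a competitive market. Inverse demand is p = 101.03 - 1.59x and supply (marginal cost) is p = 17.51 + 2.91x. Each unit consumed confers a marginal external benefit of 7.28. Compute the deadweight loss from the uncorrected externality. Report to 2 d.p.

Market equilibrium (private): 17.51 + 2.91x = 101.03 - 1.59x → x_m = 18.5600.
Social marginal benefit = demand + MEB = 108.31 - 1.59x.
Set SMB = MC: 108.31 - 1.59x = 17.51 + 2.91x → x* = 20.1778.
The loss is the area between SMB and MC from x* to x_m; with linear curves that's a triangle of height MEB(x_m).
DWL = ½ × 1.6178 × 7.2800 = 5.8888.

DWL = 5.89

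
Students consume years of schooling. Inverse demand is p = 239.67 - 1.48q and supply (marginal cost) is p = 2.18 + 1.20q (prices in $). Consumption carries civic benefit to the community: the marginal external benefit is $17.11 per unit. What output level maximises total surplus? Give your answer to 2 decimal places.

q* = 95.00

Social marginal benefit = demand + MEB = 256.78 - 1.48q.
Set SMB = MC: 256.78 - 1.48q = 2.18 + 1.20q → q* = 95.0000.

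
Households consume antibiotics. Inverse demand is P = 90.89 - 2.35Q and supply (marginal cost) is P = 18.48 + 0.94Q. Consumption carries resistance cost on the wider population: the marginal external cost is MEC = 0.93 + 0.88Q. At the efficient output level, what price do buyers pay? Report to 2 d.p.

Social marginal benefit = demand − MEC = 89.96 - 3.23Q.
Set SMB = MC: 89.96 - 3.23Q = 18.48 + 0.94Q → Q* = 17.1415.
Consumer price on the demand curve at Q*: 90.89 − 2.35×17.1415 = 50.6075.

P = 50.61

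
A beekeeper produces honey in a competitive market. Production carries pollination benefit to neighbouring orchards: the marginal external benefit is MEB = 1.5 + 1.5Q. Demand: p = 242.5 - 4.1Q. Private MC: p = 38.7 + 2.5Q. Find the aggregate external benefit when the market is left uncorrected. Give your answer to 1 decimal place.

Market equilibrium (private): 38.7 + 2.5Q = 242.5 - 4.1Q → Q_m = 30.8788.
Total external benefit = ∫₀^{Q_m} (1.5 + 1.5Q) dQ = 1.5×30.8788 + ½×1.5×30.8788² = 761.4434.

761.4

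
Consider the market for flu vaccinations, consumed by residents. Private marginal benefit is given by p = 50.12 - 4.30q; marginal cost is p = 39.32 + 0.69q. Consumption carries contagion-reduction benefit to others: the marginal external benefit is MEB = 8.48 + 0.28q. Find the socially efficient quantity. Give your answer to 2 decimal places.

Social marginal benefit = demand + MEB = 58.60 - 4.02q.
Set SMB = MC: 58.60 - 4.02q = 39.32 + 0.69q → q* = 4.0934.

q* = 4.09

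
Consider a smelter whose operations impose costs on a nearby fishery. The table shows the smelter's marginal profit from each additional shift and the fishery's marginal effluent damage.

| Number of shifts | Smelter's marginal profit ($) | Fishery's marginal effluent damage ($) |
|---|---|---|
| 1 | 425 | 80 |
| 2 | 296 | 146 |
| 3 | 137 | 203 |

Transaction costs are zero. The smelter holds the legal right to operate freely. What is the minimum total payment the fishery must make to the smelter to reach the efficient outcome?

Left alone the smelter would choose level 3 (marginal profit stays positive).
Efficient level: k* = 2 (marginal profit ≥ marginal effluent damage through 2).
The fishery must at least cover the smelter's forgone profit from cutting 3→2: 137 = 137.

$137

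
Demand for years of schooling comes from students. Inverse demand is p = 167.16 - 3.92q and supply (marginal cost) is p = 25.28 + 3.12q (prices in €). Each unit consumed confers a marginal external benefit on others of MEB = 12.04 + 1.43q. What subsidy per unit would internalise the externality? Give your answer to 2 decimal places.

subsidy = €51.27 per unit

Social marginal benefit = demand + MEB = 179.20 - 2.49q.
Set SMB = MC: 179.20 - 2.49q = 25.28 + 3.12q → q* = 27.4367.
The Pigouvian subsidy equals MEB at q*: 12.04 + 1.43×27.4367 = 51.2745.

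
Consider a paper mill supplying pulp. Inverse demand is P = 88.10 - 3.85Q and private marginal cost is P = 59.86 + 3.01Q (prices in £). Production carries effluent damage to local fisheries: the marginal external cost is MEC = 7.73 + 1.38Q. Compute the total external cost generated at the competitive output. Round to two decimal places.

£43.51

Market equilibrium (private): 59.86 + 3.01Q = 88.10 - 3.85Q → Q_m = 4.1166.
Total external cost = ∫₀^{Q_m} (7.73 + 1.38Q) dQ = 7.73×4.1166 + ½×1.38×4.1166² = 43.5143.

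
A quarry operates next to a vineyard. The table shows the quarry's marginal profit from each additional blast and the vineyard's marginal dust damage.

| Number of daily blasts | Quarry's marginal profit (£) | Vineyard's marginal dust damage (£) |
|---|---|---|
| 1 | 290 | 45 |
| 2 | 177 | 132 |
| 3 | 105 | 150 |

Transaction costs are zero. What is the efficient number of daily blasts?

Bargaining reaches the level where marginal profit last exceeds marginal dust damage.
That holds through level 2 (177 ≥ 132) but not at 3 (105 < 150).

2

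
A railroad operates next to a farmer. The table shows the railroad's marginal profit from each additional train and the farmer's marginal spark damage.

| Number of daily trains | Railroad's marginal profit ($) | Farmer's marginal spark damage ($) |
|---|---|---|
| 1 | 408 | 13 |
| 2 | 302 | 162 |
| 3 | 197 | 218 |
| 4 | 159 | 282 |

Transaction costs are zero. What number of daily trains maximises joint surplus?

Bargaining reaches the level where marginal profit last exceeds marginal spark damage.
That holds through level 2 (302 ≥ 162) but not at 3 (197 < 218).

2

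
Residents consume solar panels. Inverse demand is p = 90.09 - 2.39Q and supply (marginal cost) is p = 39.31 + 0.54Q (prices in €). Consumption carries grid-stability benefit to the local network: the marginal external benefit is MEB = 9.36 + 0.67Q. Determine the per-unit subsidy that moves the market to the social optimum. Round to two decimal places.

Social marginal benefit = demand + MEB = 99.45 - 1.72Q.
Set SMB = MC: 99.45 - 1.72Q = 39.31 + 0.54Q → Q* = 26.6106.
The Pigouvian subsidy equals MEB at Q*: 9.36 + 0.67×26.6106 = 27.1891.

subsidy = €27.19 per unit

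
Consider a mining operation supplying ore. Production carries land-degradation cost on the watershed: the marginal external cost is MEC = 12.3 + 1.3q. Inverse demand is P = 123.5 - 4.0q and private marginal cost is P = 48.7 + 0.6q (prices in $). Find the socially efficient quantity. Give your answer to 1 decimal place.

Social marginal cost = private MC + MEC = 61.0 + 1.9q.
Set SMC = demand: 61.0 + 1.9q = 123.5 - 4.0q → q* = 10.5932.

q* = 10.6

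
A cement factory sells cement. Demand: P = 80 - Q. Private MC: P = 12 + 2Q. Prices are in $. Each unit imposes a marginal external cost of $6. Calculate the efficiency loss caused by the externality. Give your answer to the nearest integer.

Market equilibrium (private): 12 + 2Q = 80 - Q → Q_m = 22.6667.
Social marginal cost = private MC + MEC = 18 + 2Q.
Set SMC = demand: 18 + 2Q = 80 - Q → Q* = 20.6667.
Height of the DWL triangle at Q_m is SMC(Q_m) − demand(Q_m) = MEC(Q_m) = 6.0000.
DWL = ½ × 2.0000 × 6.0000 = 6.0000.

DWL = $6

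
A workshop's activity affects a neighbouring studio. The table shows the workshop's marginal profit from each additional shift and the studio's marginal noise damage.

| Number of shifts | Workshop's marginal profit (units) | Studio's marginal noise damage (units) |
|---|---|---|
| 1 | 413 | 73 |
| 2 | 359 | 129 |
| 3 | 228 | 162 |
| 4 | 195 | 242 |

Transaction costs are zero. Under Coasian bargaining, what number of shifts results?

3

Bargaining reaches the level where marginal profit last exceeds marginal noise damage.
That holds through level 3 (228 ≥ 162) but not at 4 (195 < 242).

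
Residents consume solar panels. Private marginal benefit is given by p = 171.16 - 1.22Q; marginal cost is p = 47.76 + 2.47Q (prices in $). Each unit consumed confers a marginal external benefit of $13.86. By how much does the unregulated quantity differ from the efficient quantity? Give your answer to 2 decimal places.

3.76 units

Market equilibrium (private): 47.76 + 2.47Q = 171.16 - 1.22Q → Q_m = 33.4417.
Social marginal benefit = demand + MEB = 185.02 - 1.22Q.
Set SMB = MC: 185.02 - 1.22Q = 47.76 + 2.47Q → Q* = 37.1978.
Gap = |33.4417 − 37.1978| = 3.7561.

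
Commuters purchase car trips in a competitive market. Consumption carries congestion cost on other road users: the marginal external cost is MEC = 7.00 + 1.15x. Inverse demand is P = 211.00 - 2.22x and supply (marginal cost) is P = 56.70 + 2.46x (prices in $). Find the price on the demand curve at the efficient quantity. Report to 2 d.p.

P = $154.91

Social marginal benefit = demand − MEC = 204.00 - 3.37x.
Set SMB = MC: 204.00 - 3.37x = 56.70 + 2.46x → x* = 25.2659.
Consumer price on the demand curve at x*: 211.00 − 2.22×25.2659 = 154.9097.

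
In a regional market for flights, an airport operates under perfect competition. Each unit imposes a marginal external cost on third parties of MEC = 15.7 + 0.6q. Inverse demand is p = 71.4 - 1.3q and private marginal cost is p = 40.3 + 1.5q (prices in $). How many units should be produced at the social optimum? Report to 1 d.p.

Social marginal cost = private MC + MEC = 56.0 + 2.1q.
Set SMC = demand: 56.0 + 2.1q = 71.4 - 1.3q → q* = 4.5294.

q* = 4.5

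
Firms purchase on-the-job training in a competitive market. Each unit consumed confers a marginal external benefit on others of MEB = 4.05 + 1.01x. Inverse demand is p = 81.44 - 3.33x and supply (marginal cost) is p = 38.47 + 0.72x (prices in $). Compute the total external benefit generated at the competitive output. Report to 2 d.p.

$99.82

Market equilibrium (private): 38.47 + 0.72x = 81.44 - 3.33x → x_m = 10.6099.
Total external benefit = ∫₀^{x_m} (4.05 + 1.01x) dx = 4.05×10.6099 + ½×1.01×10.6099² = 99.8179.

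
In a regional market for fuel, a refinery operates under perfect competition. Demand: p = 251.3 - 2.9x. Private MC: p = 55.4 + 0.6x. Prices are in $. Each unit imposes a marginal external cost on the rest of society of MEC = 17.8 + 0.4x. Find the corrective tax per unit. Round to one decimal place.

tax = $36.1 per unit

Social marginal cost = private MC + MEC = 73.2 + x.
Set SMC = demand: 73.2 + x = 251.3 - 2.9x → x* = 45.6667.
The Pigouvian tax equals MEC at x*: 17.8 + 0.4×45.6667 = 36.0667.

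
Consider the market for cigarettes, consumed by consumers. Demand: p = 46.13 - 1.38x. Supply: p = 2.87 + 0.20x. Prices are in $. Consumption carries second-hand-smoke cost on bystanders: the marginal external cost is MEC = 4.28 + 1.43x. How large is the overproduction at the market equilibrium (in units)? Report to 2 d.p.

14.43 units

Market equilibrium (private): 2.87 + 0.20x = 46.13 - 1.38x → x_m = 27.3797.
Social marginal benefit = demand − MEC = 41.85 - 2.81x.
Set SMB = MC: 41.85 - 2.81x = 2.87 + 0.20x → x* = 12.9502.
Gap = |27.3797 − 12.9502| = 14.4295.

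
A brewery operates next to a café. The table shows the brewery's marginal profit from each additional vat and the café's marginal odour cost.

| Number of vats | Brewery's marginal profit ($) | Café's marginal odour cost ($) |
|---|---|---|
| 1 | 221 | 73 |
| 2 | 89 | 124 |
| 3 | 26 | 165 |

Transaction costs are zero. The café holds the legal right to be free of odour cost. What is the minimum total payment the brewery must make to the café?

Efficient level: marginal profit ≥ marginal odour cost through level 1, so k* = 1.
With the café holding the right, the brewery must at least compensate total damage at k*: 73 = 73.

$73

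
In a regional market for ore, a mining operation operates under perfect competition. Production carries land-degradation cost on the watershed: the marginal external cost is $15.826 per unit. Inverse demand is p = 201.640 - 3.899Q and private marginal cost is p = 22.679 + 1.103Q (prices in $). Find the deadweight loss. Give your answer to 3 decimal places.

DWL = $25.036

Market equilibrium (private): 22.679 + 1.103Q = 201.640 - 3.899Q → Q_m = 35.7779.
Social marginal cost = private MC + MEC = 38.505 + 1.103Q.
Set SMC = demand: 38.505 + 1.103Q = 201.640 - 3.899Q → Q* = 32.6140.
Between Q* and Q_m the wedge SMC − demand runs linearly from 0 to MEC(Q_m), so the loss is a triangle.
DWL = ½ × 3.1639 × 15.8260 = 25.0359.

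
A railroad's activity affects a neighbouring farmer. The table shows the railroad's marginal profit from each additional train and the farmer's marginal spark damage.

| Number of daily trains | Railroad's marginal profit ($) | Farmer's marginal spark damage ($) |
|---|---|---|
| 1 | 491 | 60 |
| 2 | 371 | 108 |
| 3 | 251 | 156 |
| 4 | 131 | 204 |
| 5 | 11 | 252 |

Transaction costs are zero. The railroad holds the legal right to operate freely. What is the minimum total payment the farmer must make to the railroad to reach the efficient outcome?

$142

Left alone the railroad would choose level 5 (marginal profit stays positive).
Efficient level: k* = 3 (marginal profit ≥ marginal spark damage through 3).
The farmer must at least cover the railroad's forgone profit from cutting 5→3: 131 + 11 = 142.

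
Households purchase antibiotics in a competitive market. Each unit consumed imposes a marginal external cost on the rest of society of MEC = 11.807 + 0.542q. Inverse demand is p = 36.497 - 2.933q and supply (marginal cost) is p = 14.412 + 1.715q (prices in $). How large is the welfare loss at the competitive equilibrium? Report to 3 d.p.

DWL = $19.928

Market equilibrium (private): 14.412 + 1.715q = 36.497 - 2.933q → q_m = 4.7515.
Social marginal benefit = demand − MEC = 24.690 - 3.475q.
Set SMB = MC: 24.690 - 3.475q = 14.412 + 1.715q → q* = 1.9803.
Height of the DWL triangle at q_m is MC(q_m) − SMB(q_m) = MEC(q_m) = 14.3823.
DWL = ½ × 2.7712 × 14.3823 = 19.9281.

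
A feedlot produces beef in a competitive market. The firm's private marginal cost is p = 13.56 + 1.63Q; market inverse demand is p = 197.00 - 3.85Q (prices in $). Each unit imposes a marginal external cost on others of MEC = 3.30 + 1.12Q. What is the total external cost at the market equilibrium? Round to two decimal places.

Market equilibrium (private): 13.56 + 1.63Q = 197.00 - 3.85Q → Q_m = 33.4745.
Total external cost = ∫₀^{Q_m} (3.30 + 1.12Q) dQ = 3.30×33.4745 + ½×1.12×33.4745² = 737.9695.

$737.97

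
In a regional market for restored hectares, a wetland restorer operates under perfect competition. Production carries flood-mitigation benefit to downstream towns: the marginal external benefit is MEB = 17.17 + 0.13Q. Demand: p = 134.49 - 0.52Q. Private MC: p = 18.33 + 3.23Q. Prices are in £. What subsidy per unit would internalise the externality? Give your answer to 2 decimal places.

Social marginal cost = private MC − MEB = 1.16 + 3.10Q.
Set SMC = demand: 1.16 + 3.10Q = 134.49 - 0.52Q → Q* = 36.8315.
The Pigouvian subsidy equals MEB at Q*: 17.17 + 0.13×36.8315 = 21.9581.

subsidy = £21.96 per unit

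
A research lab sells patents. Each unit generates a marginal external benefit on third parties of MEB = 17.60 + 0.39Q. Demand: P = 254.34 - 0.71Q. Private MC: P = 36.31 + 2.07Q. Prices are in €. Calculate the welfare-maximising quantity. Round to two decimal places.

Q* = 98.59

Social marginal cost = private MC − MEB = 18.71 + 1.68Q.
Set SMC = demand: 18.71 + 1.68Q = 254.34 - 0.71Q → Q* = 98.5900.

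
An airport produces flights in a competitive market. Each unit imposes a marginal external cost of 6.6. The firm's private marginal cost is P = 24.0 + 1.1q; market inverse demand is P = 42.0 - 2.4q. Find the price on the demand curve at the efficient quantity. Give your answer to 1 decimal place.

P = 34.2

Social marginal cost = private MC + MEC = 30.6 + 1.1q.
Set SMC = demand: 30.6 + 1.1q = 42.0 - 2.4q → q* = 3.2571.
Consumer price on the demand curve at q*: 42.0 − 2.4×3.2571 = 34.1830.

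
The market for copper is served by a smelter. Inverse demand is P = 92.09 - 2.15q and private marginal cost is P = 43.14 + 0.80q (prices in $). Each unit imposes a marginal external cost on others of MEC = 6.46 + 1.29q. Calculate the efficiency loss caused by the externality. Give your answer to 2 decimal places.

Market equilibrium (private): 43.14 + 0.80q = 92.09 - 2.15q → q_m = 16.5932.
Social marginal cost = private MC + MEC = 49.60 + 2.09q.
Set SMC = demand: 49.60 + 2.09q = 92.09 - 2.15q → q* = 10.0212.
The loss is the area between SMC and demand from q* to q_m; with linear curves that's a triangle of height MEC(q_m).
DWL = ½ × 6.5720 × 27.8653 = 91.5654.

DWL = $91.57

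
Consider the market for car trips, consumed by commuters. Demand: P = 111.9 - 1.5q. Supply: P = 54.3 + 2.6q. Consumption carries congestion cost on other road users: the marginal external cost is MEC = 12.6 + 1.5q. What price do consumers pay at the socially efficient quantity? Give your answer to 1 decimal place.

P = 99.8

Social marginal benefit = demand − MEC = 99.3 - 3.0q.
Set SMB = MC: 99.3 - 3.0q = 54.3 + 2.6q → q* = 8.0357.
Consumer price on the demand curve at q*: 111.9 − 1.5×8.0357 = 99.8465.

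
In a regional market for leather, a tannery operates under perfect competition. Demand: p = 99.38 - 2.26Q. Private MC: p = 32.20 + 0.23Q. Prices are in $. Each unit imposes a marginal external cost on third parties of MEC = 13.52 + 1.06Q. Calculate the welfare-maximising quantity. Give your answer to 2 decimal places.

Social marginal cost = private MC + MEC = 45.72 + 1.29Q.
Set SMC = demand: 45.72 + 1.29Q = 99.38 - 2.26Q → Q* = 15.1155.

Q* = 15.12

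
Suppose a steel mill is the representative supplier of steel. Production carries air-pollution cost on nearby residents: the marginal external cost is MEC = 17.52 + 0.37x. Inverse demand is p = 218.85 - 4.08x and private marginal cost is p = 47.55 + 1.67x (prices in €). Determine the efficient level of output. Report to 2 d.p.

x* = 25.13

Social marginal cost = private MC + MEC = 65.07 + 2.04x.
Set SMC = demand: 65.07 + 2.04x = 218.85 - 4.08x → x* = 25.1275.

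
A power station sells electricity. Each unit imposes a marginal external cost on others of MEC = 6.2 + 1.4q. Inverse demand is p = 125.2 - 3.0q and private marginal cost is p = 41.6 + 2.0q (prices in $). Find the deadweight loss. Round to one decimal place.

Market equilibrium (private): 41.6 + 2.0q = 125.2 - 3.0q → q_m = 16.7200.
Social marginal cost = private MC + MEC = 47.8 + 3.4q.
Set SMC = demand: 47.8 + 3.4q = 125.2 - 3.0q → q* = 12.0938.
The welfare-loss triangle has base |q_m − q*| and height MEC(q_m) (the vertical gap between SMC and demand is zero at q* and MEC at q_m).
DWL = ½ × 4.6262 × 29.6080 = 68.4863.

DWL = $68.5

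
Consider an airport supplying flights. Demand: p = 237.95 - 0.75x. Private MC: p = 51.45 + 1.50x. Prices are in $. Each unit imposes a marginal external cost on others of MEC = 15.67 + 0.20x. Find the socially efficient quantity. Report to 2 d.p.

Social marginal cost = private MC + MEC = 67.12 + 1.70x.
Set SMC = demand: 67.12 + 1.70x = 237.95 - 0.75x → x* = 69.7265.

x* = 69.73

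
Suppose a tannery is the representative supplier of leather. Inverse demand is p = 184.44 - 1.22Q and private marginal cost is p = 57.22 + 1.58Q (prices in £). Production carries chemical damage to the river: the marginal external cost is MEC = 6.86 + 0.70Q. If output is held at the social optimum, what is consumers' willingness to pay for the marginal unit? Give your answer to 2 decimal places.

P = £142.49

Social marginal cost = private MC + MEC = 64.08 + 2.28Q.
Set SMC = demand: 64.08 + 2.28Q = 184.44 - 1.22Q → Q* = 34.3886.
Consumer price on the demand curve at Q*: 184.44 − 1.22×34.3886 = 142.4859.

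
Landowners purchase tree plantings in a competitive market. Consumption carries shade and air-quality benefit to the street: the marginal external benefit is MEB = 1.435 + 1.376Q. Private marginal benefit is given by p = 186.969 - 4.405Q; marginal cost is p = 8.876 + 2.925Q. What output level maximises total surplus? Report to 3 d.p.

Q* = 30.153

Social marginal benefit = demand + MEB = 188.404 - 3.029Q.
Set SMB = MC: 188.404 - 3.029Q = 8.876 + 2.925Q → Q* = 30.1525.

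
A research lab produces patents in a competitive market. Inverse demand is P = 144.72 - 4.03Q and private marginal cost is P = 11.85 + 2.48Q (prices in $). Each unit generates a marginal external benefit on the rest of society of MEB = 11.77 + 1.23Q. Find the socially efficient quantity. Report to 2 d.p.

Q* = 27.39

Social marginal cost = private MC − MEB = 0.08 + 1.25Q.
Set SMC = demand: 0.08 + 1.25Q = 144.72 - 4.03Q → Q* = 27.3939.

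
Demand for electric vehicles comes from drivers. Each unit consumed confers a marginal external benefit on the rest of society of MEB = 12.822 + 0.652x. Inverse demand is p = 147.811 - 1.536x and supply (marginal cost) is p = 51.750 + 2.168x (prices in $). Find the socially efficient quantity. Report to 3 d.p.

x* = 35.676

Social marginal benefit = demand + MEB = 160.633 - 0.884x.
Set SMB = MC: 160.633 - 0.884x = 51.750 + 2.168x → x* = 35.6760.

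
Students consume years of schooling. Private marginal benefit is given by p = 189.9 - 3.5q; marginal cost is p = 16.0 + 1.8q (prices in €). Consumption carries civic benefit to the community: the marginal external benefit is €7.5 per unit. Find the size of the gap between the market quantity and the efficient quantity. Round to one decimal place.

Market equilibrium (private): 16.0 + 1.8q = 189.9 - 3.5q → q_m = 32.8113.
Social marginal benefit = demand + MEB = 197.4 - 3.5q.
Set SMB = MC: 197.4 - 3.5q = 16.0 + 1.8q → q* = 34.2264.
Gap = |32.8113 − 34.2264| = 1.4151.

1.4 units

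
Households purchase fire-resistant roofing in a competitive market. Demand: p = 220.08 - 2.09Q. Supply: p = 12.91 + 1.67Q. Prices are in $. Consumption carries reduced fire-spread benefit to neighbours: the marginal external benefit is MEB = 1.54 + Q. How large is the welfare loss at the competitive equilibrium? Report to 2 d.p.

Market equilibrium (private): 12.91 + 1.67Q = 220.08 - 2.09Q → Q_m = 55.0984.
Social marginal benefit = demand + MEB = 221.62 - 1.09Q.
Set SMB = MC: 221.62 - 1.09Q = 12.91 + 1.67Q → Q* = 75.6196.
The loss is the area between SMB and MC from Q* to Q_m; with linear curves that's a triangle of height MEB(Q_m).
DWL = ½ × 20.5212 × 56.6384 = 581.1440.

DWL = $581.14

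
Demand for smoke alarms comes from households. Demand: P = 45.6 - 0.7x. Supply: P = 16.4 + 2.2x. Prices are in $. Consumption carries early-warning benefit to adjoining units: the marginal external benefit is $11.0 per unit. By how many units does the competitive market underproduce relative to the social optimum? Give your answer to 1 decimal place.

3.8 units

Market equilibrium (private): 16.4 + 2.2x = 45.6 - 0.7x → x_m = 10.0690.
Social marginal benefit = demand + MEB = 56.6 - 0.7x.
Set SMB = MC: 56.6 - 0.7x = 16.4 + 2.2x → x* = 13.8621.
Gap = |10.0690 − 13.8621| = 3.7931.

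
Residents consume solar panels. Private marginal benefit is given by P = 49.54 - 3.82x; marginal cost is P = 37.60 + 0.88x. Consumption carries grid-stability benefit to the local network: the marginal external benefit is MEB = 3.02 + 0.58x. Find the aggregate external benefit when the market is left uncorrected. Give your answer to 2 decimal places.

Market equilibrium (private): 37.60 + 0.88x = 49.54 - 3.82x → x_m = 2.5404.
Total external benefit = ∫₀^{x_m} (3.02 + 0.58x) dx = 3.02×2.5404 + ½×0.58×2.5404² = 9.5436.

9.54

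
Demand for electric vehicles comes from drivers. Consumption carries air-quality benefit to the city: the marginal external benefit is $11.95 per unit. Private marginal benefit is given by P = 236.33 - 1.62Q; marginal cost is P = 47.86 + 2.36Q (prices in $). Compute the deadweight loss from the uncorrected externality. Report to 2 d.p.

DWL = $17.94

Market equilibrium (private): 47.86 + 2.36Q = 236.33 - 1.62Q → Q_m = 47.3543.
Social marginal benefit = demand + MEB = 248.28 - 1.62Q.
Set SMB = MC: 248.28 - 1.62Q = 47.86 + 2.36Q → Q* = 50.3568.
Height of the DWL triangle at Q_m is SMB(Q_m) − MC(Q_m) = MEB(Q_m) = 11.9500.
DWL = ½ × 3.0025 × 11.9500 = 17.9399.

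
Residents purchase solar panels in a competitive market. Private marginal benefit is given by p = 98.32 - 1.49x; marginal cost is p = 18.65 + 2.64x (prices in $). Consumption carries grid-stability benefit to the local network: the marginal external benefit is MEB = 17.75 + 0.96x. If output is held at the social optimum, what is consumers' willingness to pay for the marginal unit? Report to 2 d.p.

Social marginal benefit = demand + MEB = 116.07 - 0.53x.
Set SMB = MC: 116.07 - 0.53x = 18.65 + 2.64x → x* = 30.7319.
Consumer price on the demand curve at x*: 98.32 − 1.49×30.7319 = 52.5295.

P = $52.53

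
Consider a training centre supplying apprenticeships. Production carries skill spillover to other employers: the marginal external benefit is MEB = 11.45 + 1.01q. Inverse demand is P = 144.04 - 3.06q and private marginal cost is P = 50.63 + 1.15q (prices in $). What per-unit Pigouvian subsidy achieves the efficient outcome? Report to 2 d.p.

subsidy = $44.55 per unit

Social marginal cost = private MC − MEB = 39.18 + 0.14q.
Set SMC = demand: 39.18 + 0.14q = 144.04 - 3.06q → q* = 32.7688.
The Pigouvian subsidy equals MEB at q*: 11.45 + 1.01×32.7688 = 44.5465.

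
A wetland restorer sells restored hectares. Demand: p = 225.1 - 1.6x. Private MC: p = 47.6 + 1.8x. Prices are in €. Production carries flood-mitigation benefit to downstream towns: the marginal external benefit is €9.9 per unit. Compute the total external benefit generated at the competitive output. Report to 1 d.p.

€516.8

Market equilibrium (private): 47.6 + 1.8x = 225.1 - 1.6x → x_m = 52.2059.
Total external benefit = MEB × x_m = 9.9 × 52.2059 = 516.8384.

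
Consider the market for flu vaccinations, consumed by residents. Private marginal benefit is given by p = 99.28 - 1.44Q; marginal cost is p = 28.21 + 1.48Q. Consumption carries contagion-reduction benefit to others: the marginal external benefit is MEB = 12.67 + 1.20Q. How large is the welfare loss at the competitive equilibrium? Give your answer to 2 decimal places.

Market equilibrium (private): 28.21 + 1.48Q = 99.28 - 1.44Q → Q_m = 24.3390.
Social marginal benefit = demand + MEB = 111.95 - 0.24Q.
Set SMB = MC: 111.95 - 0.24Q = 28.21 + 1.48Q → Q* = 48.6860.
Between Q* and Q_m the wedge SMB − MC runs linearly from 0 to MEB(Q_m), so the loss is a triangle.
DWL = ½ × 24.3470 × 41.8768 = 509.7872.

DWL = 509.79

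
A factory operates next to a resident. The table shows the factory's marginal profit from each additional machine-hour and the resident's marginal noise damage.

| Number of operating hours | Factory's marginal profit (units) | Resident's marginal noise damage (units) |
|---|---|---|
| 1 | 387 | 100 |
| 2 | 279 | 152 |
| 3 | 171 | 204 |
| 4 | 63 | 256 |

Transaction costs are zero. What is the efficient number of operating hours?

2

Bargaining reaches the level where marginal profit last exceeds marginal noise damage.
That holds through level 2 (279 ≥ 152) but not at 3 (171 < 204).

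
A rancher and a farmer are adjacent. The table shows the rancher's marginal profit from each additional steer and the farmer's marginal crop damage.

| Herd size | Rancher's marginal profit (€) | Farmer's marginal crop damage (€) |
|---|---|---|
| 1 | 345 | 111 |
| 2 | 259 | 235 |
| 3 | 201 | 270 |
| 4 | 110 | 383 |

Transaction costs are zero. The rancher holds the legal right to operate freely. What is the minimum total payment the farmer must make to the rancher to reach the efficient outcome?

Left alone the rancher would choose level 4 (marginal profit stays positive).
Efficient level: k* = 2 (marginal profit ≥ marginal crop damage through 2).
The farmer must at least cover the rancher's forgone profit from cutting 4→2: 201 + 110 = 311.

€311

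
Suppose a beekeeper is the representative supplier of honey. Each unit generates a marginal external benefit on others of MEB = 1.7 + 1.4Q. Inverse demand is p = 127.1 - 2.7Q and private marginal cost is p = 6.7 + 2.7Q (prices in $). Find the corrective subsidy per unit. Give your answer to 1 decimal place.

Social marginal cost = private MC − MEB = 5.0 + 1.3Q.
Set SMC = demand: 5.0 + 1.3Q = 127.1 - 2.7Q → Q* = 30.5250.
The Pigouvian subsidy equals MEB at Q*: 1.7 + 1.4×30.5250 = 44.4350.

subsidy = $44.4 per unit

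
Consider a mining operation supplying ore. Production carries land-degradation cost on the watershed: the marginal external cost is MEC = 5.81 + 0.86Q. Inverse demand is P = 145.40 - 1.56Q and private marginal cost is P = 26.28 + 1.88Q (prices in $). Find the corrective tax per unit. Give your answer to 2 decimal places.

Social marginal cost = private MC + MEC = 32.09 + 2.74Q.
Set SMC = demand: 32.09 + 2.74Q = 145.40 - 1.56Q → Q* = 26.3512.
The Pigouvian tax equals MEC at Q*: 5.81 + 0.86×26.3512 = 28.4720.

tax = $28.47 per unit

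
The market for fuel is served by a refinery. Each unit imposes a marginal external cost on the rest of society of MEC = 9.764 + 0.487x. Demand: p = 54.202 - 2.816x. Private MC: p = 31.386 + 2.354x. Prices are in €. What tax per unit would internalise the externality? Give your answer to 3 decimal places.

tax = €10.888 per unit

Social marginal cost = private MC + MEC = 41.150 + 2.841x.
Set SMC = demand: 41.150 + 2.841x = 54.202 - 2.816x → x* = 2.3072.
The Pigouvian tax equals MEC at x*: 9.764 + 0.487×2.3072 = 10.8876.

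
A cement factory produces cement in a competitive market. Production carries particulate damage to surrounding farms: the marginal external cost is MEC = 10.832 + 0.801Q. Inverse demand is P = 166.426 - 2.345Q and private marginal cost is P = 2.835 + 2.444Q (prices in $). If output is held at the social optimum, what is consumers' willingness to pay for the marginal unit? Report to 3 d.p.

Social marginal cost = private MC + MEC = 13.667 + 3.245Q.
Set SMC = demand: 13.667 + 3.245Q = 166.426 - 2.345Q → Q* = 27.3272.
Consumer price on the demand curve at Q*: 166.426 − 2.345×27.3272 = 102.3437.

P = $102.344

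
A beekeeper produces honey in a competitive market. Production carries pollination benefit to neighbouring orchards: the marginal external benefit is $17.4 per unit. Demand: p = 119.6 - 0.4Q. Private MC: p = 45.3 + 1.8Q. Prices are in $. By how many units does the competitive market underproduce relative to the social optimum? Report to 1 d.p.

7.9 units

Market equilibrium (private): 45.3 + 1.8Q = 119.6 - 0.4Q → Q_m = 33.7727.
Social marginal cost = private MC − MEB = 27.9 + 1.8Q.
Set SMC = demand: 27.9 + 1.8Q = 119.6 - 0.4Q → Q* = 41.6818.
Gap = |33.7727 − 41.6818| = 7.9091.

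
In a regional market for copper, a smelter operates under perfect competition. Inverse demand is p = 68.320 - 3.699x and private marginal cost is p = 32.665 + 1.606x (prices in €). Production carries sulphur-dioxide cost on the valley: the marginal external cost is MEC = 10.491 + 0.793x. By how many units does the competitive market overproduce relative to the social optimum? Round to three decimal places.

Market equilibrium (private): 32.665 + 1.606x = 68.320 - 3.699x → x_m = 6.7210.
Social marginal cost = private MC + MEC = 43.156 + 2.399x.
Set SMC = demand: 43.156 + 2.399x = 68.320 - 3.699x → x* = 4.1266.
Gap = |6.7210 − 4.1266| = 2.5944.

2.594 units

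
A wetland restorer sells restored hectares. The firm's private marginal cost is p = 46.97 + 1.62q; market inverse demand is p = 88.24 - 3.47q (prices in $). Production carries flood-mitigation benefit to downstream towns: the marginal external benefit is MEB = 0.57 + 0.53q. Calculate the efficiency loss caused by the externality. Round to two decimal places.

Market equilibrium (private): 46.97 + 1.62q = 88.24 - 3.47q → q_m = 8.1081.
Social marginal cost = private MC − MEB = 46.40 + 1.09q.
Set SMC = demand: 46.40 + 1.09q = 88.24 - 3.47q → q* = 9.1754.
Height of the DWL triangle at q_m is demand(q_m) − SMC(q_m) = MEB(q_m) = 4.8673.
DWL = ½ × 1.0673 × 4.8673 = 2.5974.

DWL = $2.60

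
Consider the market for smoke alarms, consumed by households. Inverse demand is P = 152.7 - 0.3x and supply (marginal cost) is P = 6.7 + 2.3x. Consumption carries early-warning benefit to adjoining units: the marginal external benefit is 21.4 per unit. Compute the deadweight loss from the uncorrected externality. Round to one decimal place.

Market equilibrium (private): 6.7 + 2.3x = 152.7 - 0.3x → x_m = 56.1538.
Social marginal benefit = demand + MEB = 174.1 - 0.3x.
Set SMB = MC: 174.1 - 0.3x = 6.7 + 2.3x → x* = 64.3846.
Between x* and x_m the wedge SMB − MC runs linearly from 0 to MEB(x_m), so the loss is a triangle.
DWL = ½ × 8.2308 × 21.4000 = 88.0696.

DWL = 88.1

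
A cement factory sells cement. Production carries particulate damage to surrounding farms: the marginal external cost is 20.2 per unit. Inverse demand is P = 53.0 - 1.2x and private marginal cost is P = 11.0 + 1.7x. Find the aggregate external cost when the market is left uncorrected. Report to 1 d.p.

292.6

Market equilibrium (private): 11.0 + 1.7x = 53.0 - 1.2x → x_m = 14.4828.
Total external cost = MEC × x_m = 20.2 × 14.4828 = 292.5526.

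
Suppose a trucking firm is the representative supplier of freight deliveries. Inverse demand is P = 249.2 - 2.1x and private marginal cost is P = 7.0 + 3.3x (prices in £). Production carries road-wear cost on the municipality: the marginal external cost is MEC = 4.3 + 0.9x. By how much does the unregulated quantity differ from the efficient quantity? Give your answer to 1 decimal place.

Market equilibrium (private): 7.0 + 3.3x = 249.2 - 2.1x → x_m = 44.8519.
Social marginal cost = private MC + MEC = 11.3 + 4.2x.
Set SMC = demand: 11.3 + 4.2x = 249.2 - 2.1x → x* = 37.7619.
Gap = |44.8519 − 37.7619| = 7.0900.

7.1 units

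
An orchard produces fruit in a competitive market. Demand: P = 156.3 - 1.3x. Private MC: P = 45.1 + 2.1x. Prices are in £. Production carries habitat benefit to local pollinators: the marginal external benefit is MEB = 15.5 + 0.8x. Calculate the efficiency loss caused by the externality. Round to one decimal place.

DWL = £333.8

Market equilibrium (private): 45.1 + 2.1x = 156.3 - 1.3x → x_m = 32.7059.
Social marginal cost = private MC − MEB = 29.6 + 1.3x.
Set SMC = demand: 29.6 + 1.3x = 156.3 - 1.3x → x* = 48.7308.
The welfare-loss triangle has base |x_m − x*| and height MEB(x_m) (the vertical gap between SMC and demand is zero at x* and MEB at x_m).
DWL = ½ × 16.0249 × 41.6647 = 333.8363.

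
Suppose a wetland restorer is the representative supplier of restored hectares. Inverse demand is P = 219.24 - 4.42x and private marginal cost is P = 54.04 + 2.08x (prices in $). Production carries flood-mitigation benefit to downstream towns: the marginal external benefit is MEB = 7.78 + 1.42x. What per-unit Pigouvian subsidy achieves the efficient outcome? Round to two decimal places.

subsidy = $56.13 per unit

Social marginal cost = private MC − MEB = 46.26 + 0.66x.
Set SMC = demand: 46.26 + 0.66x = 219.24 - 4.42x → x* = 34.0512.
The Pigouvian subsidy equals MEB at x*: 7.78 + 1.42×34.0512 = 56.1327.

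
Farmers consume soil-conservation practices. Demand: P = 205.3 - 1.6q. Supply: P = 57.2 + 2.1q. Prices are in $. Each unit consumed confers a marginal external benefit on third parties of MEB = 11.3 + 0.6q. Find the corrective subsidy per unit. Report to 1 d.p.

Social marginal benefit = demand + MEB = 216.6 - q.
Set SMB = MC: 216.6 - q = 57.2 + 2.1q → q* = 51.4194.
The Pigouvian subsidy equals MEB at q*: 11.3 + 0.6×51.4194 = 42.1516.

subsidy = $42.2 per unit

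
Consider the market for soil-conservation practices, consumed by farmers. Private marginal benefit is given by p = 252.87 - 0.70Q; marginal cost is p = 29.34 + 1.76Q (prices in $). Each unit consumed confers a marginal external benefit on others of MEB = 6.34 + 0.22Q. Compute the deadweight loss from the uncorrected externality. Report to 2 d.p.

DWL = $154.75

Market equilibrium (private): 29.34 + 1.76Q = 252.87 - 0.70Q → Q_m = 90.8659.
Social marginal benefit = demand + MEB = 259.21 - 0.48Q.
Set SMB = MC: 259.21 - 0.48Q = 29.34 + 1.76Q → Q* = 102.6205.
The loss is the area between SMB and MC from Q* to Q_m; with linear curves that's a triangle of height MEB(Q_m).
DWL = ½ × 11.7546 × 26.3305 = 154.7522.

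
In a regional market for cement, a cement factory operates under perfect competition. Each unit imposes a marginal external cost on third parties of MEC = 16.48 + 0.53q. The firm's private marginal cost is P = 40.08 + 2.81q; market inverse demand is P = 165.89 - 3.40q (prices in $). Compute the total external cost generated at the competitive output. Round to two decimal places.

$442.64

Market equilibrium (private): 40.08 + 2.81q = 165.89 - 3.40q → q_m = 20.2593.
Total external cost = ∫₀^{q_m} (16.48 + 0.53q) dq = 16.48×20.2593 + ½×0.53×20.2593² = 442.6397.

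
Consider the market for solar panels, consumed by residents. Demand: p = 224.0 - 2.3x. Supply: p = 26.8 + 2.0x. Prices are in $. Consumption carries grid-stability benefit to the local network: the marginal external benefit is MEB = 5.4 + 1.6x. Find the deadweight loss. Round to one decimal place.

Market equilibrium (private): 26.8 + 2.0x = 224.0 - 2.3x → x_m = 45.8605.
Social marginal benefit = demand + MEB = 229.4 - 0.7x.
Set SMB = MC: 229.4 - 0.7x = 26.8 + 2.0x → x* = 75.0370.
The welfare-loss triangle has base |x_m − x*| and height MEB(x_m) (the vertical gap between SMB and MC is zero at x* and MEB at x_m).
DWL = ½ × 29.1765 × 78.7767 = 1149.2142.

DWL = $1149.2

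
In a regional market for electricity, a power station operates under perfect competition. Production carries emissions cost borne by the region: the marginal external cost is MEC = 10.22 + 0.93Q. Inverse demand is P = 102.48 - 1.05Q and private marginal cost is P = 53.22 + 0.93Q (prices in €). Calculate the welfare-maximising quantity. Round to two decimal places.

Social marginal cost = private MC + MEC = 63.44 + 1.86Q.
Set SMC = demand: 63.44 + 1.86Q = 102.48 - 1.05Q → Q* = 13.4158.

Q* = 13.42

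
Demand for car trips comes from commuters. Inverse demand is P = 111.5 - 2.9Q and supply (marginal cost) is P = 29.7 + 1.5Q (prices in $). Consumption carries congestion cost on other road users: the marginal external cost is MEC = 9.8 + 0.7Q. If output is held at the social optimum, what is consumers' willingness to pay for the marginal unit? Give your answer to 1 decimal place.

P = $70.6

Social marginal benefit = demand − MEC = 101.7 - 3.6Q.
Set SMB = MC: 101.7 - 3.6Q = 29.7 + 1.5Q → Q* = 14.1176.
Consumer price on the demand curve at Q*: 111.5 − 2.9×14.1176 = 70.5590.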